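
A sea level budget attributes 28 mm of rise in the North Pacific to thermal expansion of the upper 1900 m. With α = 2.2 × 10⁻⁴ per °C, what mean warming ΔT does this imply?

ΔT = Δh/(αH) = 0.028 / (2.2×10⁻⁴ × 1900) ≈ 0.06699 K

ΔT ≈ 0.0670 K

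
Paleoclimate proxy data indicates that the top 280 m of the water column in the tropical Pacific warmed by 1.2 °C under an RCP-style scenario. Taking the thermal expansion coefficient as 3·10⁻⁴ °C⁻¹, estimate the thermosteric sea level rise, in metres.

Δh = αΔT·H = 3×10⁻⁴ × 1.2 × 280 = 0.10080 m

about 0.101 m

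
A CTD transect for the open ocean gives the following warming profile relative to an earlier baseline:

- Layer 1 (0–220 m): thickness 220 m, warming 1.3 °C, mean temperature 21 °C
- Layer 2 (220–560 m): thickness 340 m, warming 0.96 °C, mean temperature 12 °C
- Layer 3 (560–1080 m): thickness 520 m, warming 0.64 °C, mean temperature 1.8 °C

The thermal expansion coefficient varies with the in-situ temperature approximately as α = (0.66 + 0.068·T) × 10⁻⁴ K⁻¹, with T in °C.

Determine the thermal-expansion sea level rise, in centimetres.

13.4 cm of thermosteric rise

Layer 1: α = (0.66 + 0.068×21)×10⁻⁴ = 2.088×10⁻⁴ K⁻¹
Layer 2: α = (0.66 + 0.068×12)×10⁻⁴ = 1.476×10⁻⁴ K⁻¹
Layer 3: α = (0.66 + 0.068×1.8)×10⁻⁴ = 0.7824×10⁻⁴ K⁻¹
Layer 1: 2.088×10⁻⁴ × 220 × 1.3 = 0.0597168 m
Layer 2: 0.96 × 1.476×10⁻⁴ × 340 = 0.04817664 m
0.64 × 520 × 0.7824×10⁻⁴ = 0.026038272 m
Δh = 0.0597168 + 0.04817664 + 0.026038272 = 0.133931712 m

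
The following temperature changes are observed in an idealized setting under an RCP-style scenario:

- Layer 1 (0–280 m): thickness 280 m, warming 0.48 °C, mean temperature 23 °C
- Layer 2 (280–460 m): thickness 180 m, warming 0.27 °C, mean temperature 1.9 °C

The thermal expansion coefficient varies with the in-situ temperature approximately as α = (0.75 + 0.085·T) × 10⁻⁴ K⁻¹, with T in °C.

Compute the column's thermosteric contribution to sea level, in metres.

Layer 1: α = (0.75 + 0.085×23)×10⁻⁴ = 2.705×10⁻⁴ K⁻¹
Layer 2: α = (0.75 + 0.085×1.9)×10⁻⁴ = 0.9115×10⁻⁴ K⁻¹
Layer 1: 0.48 × 2.705×10⁻⁴ × 280 = 0.0363552 m
280–460 m: 180 × 0.27 × 0.9115×10⁻⁴ = 0.00442989 m
Δh = 0.0363552 + 0.00442989 = 0.04078509 m ≈ 0.0408 m

Δh = 0.0408 m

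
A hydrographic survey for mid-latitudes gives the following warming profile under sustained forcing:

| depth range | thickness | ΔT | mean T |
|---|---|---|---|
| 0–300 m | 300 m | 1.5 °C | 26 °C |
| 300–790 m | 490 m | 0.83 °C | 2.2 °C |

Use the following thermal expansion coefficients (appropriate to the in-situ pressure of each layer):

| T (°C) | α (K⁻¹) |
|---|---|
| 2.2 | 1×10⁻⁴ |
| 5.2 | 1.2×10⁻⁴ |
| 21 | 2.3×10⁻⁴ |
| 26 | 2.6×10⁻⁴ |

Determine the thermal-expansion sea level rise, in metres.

Δh = 0.158 m

Layer 1 at 26 °C → α = 2.6×10⁻⁴ K⁻¹
Layer 2 at 2.2 °C → α = 1×10⁻⁴ K⁻¹
Layer 1: 300 × 2.6×10⁻⁴ × 1.5 = 0.11700 m
Layer 2: 490 × 0.83 × 1×10⁻⁴ = 0.04067 m
Δh = 0.11700 + 0.04067 = 0.15767 m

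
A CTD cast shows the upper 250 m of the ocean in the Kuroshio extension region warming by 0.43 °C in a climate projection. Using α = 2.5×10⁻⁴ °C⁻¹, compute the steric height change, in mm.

Δh = 26.9 mm

Δh = αΔT·H = 2.5×10⁻⁴ × 0.43 × 250 = 0.026875 m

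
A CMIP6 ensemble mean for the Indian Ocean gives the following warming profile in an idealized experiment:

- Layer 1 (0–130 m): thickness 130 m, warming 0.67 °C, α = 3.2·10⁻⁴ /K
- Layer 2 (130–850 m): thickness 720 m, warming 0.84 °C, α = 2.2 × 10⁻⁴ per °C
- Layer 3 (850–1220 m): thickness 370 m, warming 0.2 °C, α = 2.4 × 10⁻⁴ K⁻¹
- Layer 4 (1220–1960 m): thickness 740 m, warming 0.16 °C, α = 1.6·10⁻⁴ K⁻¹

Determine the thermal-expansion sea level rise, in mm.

198 mm of thermosteric rise

0.67 × 3.2×10⁻⁴ × 130 = 0.027872 m
2.2×10⁻⁴ × 0.84 × 720 = 0.133056 m
0.2 × 2.4×10⁻⁴ × 370 = 0.01776 m
1220–1960 m: 1.6×10⁻⁴ × 740 × 0.16 = 0.018944 m
Δh = 0.027872 + 0.133056 + 0.01776 + 0.018944 = 0.197632 m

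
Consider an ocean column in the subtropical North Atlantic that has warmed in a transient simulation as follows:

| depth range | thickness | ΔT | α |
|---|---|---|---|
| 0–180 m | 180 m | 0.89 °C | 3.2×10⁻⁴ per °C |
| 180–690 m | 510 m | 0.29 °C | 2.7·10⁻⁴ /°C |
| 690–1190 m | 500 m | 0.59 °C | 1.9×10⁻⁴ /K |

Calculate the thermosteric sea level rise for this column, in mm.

147 mm

Layer 1: 180 × 3.2×10⁻⁴ × 0.89 = 0.051264 m
0.29 × 510 × 2.7×10⁻⁴ = 0.039933 m
1.9×10⁻⁴ × 500 × 0.59 = 0.05605 m
Δh = 0.051264 + 0.039933 + 0.05605 = 0.147247 m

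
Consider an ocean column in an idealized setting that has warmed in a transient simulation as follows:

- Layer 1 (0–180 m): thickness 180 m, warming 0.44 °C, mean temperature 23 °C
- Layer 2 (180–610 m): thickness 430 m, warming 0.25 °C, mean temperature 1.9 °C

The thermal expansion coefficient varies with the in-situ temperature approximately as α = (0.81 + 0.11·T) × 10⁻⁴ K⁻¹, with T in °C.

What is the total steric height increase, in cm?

Layer 1: α = (0.81 + 0.11×23)×10⁻⁴ = 3.34×10⁻⁴ K⁻¹
Layer 2: α = (0.81 + 0.11×1.9)×10⁻⁴ = 1.019×10⁻⁴ K⁻¹
Layer 1: 0.44 × 180 × 3.34×10⁻⁴ = 0.0264528 m
430 × 1.019×10⁻⁴ × 0.25 = 0.01095425 m
Δh = 0.0264528 + 0.01095425 = 0.03740705 m ≈ 3.74 cm

Δh ≈ 3.74 cm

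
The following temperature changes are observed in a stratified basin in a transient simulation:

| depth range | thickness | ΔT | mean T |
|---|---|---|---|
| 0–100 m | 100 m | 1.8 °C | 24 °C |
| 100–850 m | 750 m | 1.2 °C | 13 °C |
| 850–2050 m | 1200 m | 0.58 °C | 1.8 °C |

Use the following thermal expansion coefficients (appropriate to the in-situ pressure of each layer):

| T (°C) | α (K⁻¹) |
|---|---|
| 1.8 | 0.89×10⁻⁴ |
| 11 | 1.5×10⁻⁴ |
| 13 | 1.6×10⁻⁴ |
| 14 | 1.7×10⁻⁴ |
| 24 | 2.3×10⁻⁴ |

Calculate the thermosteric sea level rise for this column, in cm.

24.7 cm of thermosteric rise

Layer 1 at 24 °C → α = 2.3×10⁻⁴ K⁻¹
Layer 2 at 13 °C → α = 1.6×10⁻⁴ K⁻¹
Layer 3 at 1.8 °C → α = 0.89×10⁻⁴ K⁻¹
0–100 m: 100 × 2.3×10⁻⁴ × 1.8 = 0.04140 m
1.2 × 1.6×10⁻⁴ × 750 = 0.14400 m
Layer 3: 0.89×10⁻⁴ × 0.58 × 1200 = 0.061944 m
Δh = 0.04140 + 0.14400 + 0.061944 = 0.247344 m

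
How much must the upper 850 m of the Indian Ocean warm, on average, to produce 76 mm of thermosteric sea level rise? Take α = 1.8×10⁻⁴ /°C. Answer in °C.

ΔT = Δh/(αH) = 0.076 / (1.8×10⁻⁴ × 850) ≈ 0.4967 °C

about 0.497 °C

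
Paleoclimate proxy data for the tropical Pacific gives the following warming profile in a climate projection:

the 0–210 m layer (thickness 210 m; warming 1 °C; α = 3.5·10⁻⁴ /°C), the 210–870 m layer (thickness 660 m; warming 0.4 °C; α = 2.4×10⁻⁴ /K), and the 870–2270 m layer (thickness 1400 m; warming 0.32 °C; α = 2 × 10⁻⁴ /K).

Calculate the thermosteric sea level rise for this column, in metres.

Δh = 0.23 m

Layer 1: 1 × 210 × 3.5×10⁻⁴ = 0.07350 m
210–870 m: 2.4×10⁻⁴ × 660 × 0.4 = 0.06336 m
Layer 3: 1400 × 2×10⁻⁴ × 0.32 = 0.08960 m
Δh = 0.07350 + 0.06336 + 0.08960 = 0.22646 m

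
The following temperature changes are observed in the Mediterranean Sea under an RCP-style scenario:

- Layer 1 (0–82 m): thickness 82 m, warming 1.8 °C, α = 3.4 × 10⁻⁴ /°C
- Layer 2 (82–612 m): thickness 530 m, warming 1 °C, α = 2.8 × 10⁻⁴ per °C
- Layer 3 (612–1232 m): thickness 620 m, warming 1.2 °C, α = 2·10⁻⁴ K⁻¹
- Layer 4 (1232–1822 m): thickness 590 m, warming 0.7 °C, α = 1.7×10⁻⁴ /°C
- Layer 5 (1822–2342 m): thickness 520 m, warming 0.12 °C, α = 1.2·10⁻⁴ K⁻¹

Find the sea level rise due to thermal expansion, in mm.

0–82 m: 3.4×10⁻⁴ × 1.8 × 82 = 0.050184 m
Layer 2: 2.8×10⁻⁴ × 1 × 530 = 0.14840 m
Layer 3: 1.2 × 2×10⁻⁴ × 620 = 0.14880 m
1232–1822 m: 1.7×10⁻⁴ × 0.7 × 590 = 0.07021 m
0.12 × 520 × 1.2×10⁻⁴ = 0.007488 m
Δh = 0.050184 + 0.14840 + 0.14880 + 0.07021 + 0.007488 = 0.425082 m

430 mm of thermosteric rise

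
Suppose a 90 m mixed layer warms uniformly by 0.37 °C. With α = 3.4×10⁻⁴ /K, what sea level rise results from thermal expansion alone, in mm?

Δh = αΔT·H = 3.4×10⁻⁴ × 0.37 × 90 = 0.011322 m

11 mm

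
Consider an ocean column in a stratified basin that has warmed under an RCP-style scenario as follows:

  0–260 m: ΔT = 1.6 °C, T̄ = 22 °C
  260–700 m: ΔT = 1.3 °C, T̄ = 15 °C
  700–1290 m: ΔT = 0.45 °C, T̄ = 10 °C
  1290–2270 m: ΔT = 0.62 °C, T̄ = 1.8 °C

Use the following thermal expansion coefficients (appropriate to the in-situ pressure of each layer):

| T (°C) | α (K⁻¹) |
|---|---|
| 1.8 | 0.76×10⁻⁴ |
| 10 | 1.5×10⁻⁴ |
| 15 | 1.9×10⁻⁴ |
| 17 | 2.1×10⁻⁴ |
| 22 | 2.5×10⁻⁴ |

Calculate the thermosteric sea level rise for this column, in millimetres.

299 mm of thermosteric rise

Layer 1 at 22 °C → α = 2.5×10⁻⁴ K⁻¹
Layer 2 at 15 °C → α = 1.9×10⁻⁴ K⁻¹
Layer 3 at 10 °C → α = 1.5×10⁻⁴ K⁻¹
Layer 4 at 1.8 °C → α = 0.76×10⁻⁴ K⁻¹
260 × 1.6 × 2.5×10⁻⁴ = 0.10400 m
Layer 2: 440 × 1.3 × 1.9×10⁻⁴ = 0.10868 m
590 × 0.45 × 1.5×10⁻⁴ = 0.039825 m
1290–2270 m: 0.76×10⁻⁴ × 0.62 × 980 = 0.0461776 m
Δh = 0.10400 + 0.10868 + 0.039825 + 0.0461776 = 0.2986826 m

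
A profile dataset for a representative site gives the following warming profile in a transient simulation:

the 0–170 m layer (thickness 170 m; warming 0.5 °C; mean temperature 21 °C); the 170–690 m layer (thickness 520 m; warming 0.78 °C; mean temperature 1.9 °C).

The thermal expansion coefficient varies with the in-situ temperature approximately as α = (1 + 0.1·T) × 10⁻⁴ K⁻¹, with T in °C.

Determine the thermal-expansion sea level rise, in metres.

0.0746 m of thermosteric rise

Layer 1: α = (1 + 0.1×21)×10⁻⁴ = 3.1×10⁻⁴ K⁻¹
Layer 2: α = (1 + 0.1×1.9)×10⁻⁴ = 1.19×10⁻⁴ K⁻¹
3.1×10⁻⁴ × 170 × 0.5 = 0.02635 m
170–690 m: 0.78 × 1.19×10⁻⁴ × 520 = 0.0482664 m
Δh = 0.02635 + 0.0482664 = 0.0746164 m ≈ 0.0746 m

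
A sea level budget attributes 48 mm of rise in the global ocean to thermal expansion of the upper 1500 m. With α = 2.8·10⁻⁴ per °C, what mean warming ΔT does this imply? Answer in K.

ΔT = Δh/(αH) = 0.048 / (2.8×10⁻⁴ × 1500) ≈ 0.1143 K

0.114 K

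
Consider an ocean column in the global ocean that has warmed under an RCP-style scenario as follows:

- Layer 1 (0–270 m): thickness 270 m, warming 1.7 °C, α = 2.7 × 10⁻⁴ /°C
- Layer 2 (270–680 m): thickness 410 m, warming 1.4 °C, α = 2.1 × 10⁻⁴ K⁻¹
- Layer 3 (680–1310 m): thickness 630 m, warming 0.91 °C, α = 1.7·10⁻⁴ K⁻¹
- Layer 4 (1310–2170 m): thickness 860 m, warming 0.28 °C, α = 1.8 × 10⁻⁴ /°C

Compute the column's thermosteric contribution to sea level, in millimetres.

Layer 1: 270 × 2.7×10⁻⁴ × 1.7 = 0.12393 m
Layer 2: 410 × 2.1×10⁻⁴ × 1.4 = 0.12054 m
680–1310 m: 1.7×10⁻⁴ × 0.91 × 630 = 0.097461 m
Layer 4: 0.28 × 1.8×10⁻⁴ × 860 = 0.043344 m
Δh = 0.12393 + 0.12054 + 0.097461 + 0.043344 = 0.385275 m

Δh = 390 mm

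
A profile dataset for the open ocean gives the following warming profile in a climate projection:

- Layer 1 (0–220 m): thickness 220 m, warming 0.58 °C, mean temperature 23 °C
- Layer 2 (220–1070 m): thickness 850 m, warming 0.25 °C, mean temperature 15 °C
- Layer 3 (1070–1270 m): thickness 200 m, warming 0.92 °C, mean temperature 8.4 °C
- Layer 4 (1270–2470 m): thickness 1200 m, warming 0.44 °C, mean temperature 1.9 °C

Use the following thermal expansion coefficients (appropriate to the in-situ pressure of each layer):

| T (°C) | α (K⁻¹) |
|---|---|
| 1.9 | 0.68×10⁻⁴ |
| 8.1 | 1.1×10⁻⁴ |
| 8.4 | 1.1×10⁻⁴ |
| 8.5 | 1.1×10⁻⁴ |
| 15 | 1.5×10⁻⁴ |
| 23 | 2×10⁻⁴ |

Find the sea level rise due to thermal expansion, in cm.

11 cm of thermosteric rise

Layer 1 at 23 °C → α = 2×10⁻⁴ K⁻¹
Layer 2 at 15 °C → α = 1.5×10⁻⁴ K⁻¹
Layer 3 at 8.4 °C → α = 1.1×10⁻⁴ K⁻¹
Layer 4 at 1.9 °C → α = 0.68×10⁻⁴ K⁻¹
Layer 1: 2×10⁻⁴ × 220 × 0.58 = 0.02552 m
Layer 2: 1.5×10⁻⁴ × 0.25 × 850 = 0.031875 m
1070–1270 m: 200 × 0.92 × 1.1×10⁻⁴ = 0.02024 m
0.68×10⁻⁴ × 1200 × 0.44 = 0.035904 m
Δh = 0.02552 + 0.031875 + 0.02024 + 0.035904 = 0.113539 m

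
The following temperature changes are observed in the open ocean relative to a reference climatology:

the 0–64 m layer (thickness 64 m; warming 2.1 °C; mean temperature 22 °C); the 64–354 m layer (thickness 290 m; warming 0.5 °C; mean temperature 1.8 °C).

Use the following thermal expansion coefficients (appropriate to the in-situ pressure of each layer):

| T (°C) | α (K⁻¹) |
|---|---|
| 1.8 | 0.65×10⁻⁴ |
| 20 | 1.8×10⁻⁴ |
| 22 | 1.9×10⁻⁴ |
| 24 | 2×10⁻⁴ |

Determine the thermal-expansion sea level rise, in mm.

about 35.0 mm

Layer 1 at 22 °C → α = 1.9×10⁻⁴ K⁻¹
Layer 2 at 1.8 °C → α = 0.65×10⁻⁴ K⁻¹
1.9×10⁻⁴ × 2.1 × 64 = 0.025536 m
64–354 m: 290 × 0.5 × 0.65×10⁻⁴ = 0.009425 m
Δh = 0.025536 + 0.009425 = 0.034961 m ≈ 35.0 mm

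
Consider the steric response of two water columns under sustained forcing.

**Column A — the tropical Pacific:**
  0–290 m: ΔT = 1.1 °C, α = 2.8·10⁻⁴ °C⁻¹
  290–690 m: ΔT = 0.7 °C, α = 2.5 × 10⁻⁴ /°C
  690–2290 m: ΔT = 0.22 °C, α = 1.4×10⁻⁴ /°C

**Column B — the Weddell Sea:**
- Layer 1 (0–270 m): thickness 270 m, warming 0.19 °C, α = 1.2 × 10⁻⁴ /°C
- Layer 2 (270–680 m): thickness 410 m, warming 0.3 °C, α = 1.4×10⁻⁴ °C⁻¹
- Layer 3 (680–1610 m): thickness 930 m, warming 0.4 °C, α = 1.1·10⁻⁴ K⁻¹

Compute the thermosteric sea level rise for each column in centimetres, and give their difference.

Δh_A ≈ 20.9 cm, Δh_B ≈ 6.43 cm; difference ≈ 14.4 cm

A 2.8×10⁻⁴ × 290 × 1.1 = 0.08932 m
A 290–690 m: 2.5×10⁻⁴ × 0.7 × 400 = 0.07000 m
A 0.22 × 1.4×10⁻⁴ × 1600 = 0.04928 m
A total: 0.20860 m
B 1.2×10⁻⁴ × 0.19 × 270 = 0.006156 m
B 0.3 × 410 × 1.4×10⁻⁴ = 0.01722 m
B 680–1610 m: 930 × 0.4 × 1.1×10⁻⁴ = 0.04092 m
B total: 0.064296 m
Difference: 0.20860 − 0.064296 = 0.144304 m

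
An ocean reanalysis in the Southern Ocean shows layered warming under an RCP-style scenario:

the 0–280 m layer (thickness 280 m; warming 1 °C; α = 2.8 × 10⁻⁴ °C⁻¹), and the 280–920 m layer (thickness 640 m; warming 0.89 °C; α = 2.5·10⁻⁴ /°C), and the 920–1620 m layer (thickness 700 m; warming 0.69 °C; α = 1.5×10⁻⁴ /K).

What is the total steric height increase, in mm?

293 mm

Layer 1: 280 × 1 × 2.8×10⁻⁴ = 0.07840 m
280–920 m: 2.5×10⁻⁴ × 640 × 0.89 = 0.14240 m
Layer 3: 700 × 1.5×10⁻⁴ × 0.69 = 0.07245 m
Δh = 0.07840 + 0.14240 + 0.07245 = 0.29325 m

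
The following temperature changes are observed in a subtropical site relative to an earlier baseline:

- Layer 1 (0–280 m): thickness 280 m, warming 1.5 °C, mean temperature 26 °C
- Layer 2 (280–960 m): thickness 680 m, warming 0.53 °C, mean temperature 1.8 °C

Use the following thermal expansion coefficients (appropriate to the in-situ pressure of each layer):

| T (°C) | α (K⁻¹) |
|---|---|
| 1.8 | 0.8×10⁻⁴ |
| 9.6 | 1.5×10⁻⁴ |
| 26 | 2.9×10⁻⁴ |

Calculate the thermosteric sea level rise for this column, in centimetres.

Δh ≈ 15.1 cm

Layer 1 at 26 °C → α = 2.9×10⁻⁴ K⁻¹
Layer 2 at 1.8 °C → α = 0.8×10⁻⁴ K⁻¹
280 × 1.5 × 2.9×10⁻⁴ = 0.12180 m
0.53 × 0.8×10⁻⁴ × 680 = 0.028832 m
Δh = 0.12180 + 0.028832 = 0.150632 m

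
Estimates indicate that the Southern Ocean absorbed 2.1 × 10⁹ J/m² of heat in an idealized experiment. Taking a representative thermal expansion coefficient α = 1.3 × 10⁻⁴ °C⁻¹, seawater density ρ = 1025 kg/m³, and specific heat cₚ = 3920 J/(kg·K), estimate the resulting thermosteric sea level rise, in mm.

Δh = αQ/(ρcₚ) = 1.3×10⁻⁴ × 2.1×10⁹ / (1025 × 3920) ≈ 0.067944 m

about 67.9 mm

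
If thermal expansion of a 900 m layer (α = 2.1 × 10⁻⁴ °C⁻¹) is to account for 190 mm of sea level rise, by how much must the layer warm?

ΔT = Δh/(αH) = 0.19 / (2.1×10⁻⁴ × 900) ≈ 1.005 K

ΔT ≈ 1.01 K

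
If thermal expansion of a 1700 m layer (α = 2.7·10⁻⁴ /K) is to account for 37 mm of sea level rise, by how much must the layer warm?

about 0.0806 °C

ΔT = Δh/(αH) = 0.037 / (2.7×10⁻⁴ × 1700) ≈ 0.08061 °C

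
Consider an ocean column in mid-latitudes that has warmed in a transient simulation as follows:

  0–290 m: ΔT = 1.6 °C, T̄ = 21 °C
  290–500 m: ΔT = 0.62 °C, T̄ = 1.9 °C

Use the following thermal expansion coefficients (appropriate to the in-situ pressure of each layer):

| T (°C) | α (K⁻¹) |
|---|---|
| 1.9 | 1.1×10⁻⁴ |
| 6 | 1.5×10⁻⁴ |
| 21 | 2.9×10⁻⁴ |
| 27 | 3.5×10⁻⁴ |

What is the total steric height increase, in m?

Layer 1 at 21 °C → α = 2.9×10⁻⁴ K⁻¹
Layer 2 at 1.9 °C → α = 1.1×10⁻⁴ K⁻¹
0–290 m: 1.6 × 2.9×10⁻⁴ × 290 = 0.13456 m
210 × 0.62 × 1.1×10⁻⁴ = 0.014322 m
Δh = 0.13456 + 0.014322 = 0.148882 m ≈ 0.149 m

0.149 m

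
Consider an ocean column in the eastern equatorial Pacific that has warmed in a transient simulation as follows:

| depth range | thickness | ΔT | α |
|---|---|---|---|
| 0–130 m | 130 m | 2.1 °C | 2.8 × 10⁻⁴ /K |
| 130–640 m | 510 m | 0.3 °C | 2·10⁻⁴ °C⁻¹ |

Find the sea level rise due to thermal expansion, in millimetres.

Layer 1: 2.8×10⁻⁴ × 130 × 2.1 = 0.07644 m
130–640 m: 510 × 2×10⁻⁴ × 0.3 = 0.03060 m
Δh = 0.07644 + 0.03060 = 0.10704 m

107 mm of thermosteric rise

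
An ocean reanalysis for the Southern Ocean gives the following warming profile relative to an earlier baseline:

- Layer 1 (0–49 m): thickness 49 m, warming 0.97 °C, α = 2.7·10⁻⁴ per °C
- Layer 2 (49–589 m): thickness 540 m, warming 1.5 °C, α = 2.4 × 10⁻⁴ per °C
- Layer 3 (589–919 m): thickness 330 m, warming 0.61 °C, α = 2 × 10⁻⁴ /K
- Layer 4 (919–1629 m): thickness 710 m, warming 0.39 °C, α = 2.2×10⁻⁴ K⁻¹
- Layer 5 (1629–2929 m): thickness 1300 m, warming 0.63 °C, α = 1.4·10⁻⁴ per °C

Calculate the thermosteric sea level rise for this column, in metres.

0.42 m

0.97 × 2.7×10⁻⁴ × 49 = 0.0128331 m
2.4×10⁻⁴ × 540 × 1.5 = 0.19440 m
589–919 m: 0.61 × 2×10⁻⁴ × 330 = 0.04026 m
710 × 2.2×10⁻⁴ × 0.39 = 0.060918 m
1629–2929 m: 0.63 × 1300 × 1.4×10⁻⁴ = 0.11466 m
Δh = 0.0128331 + 0.19440 + 0.04026 + 0.060918 + 0.11466 = 0.4230711 m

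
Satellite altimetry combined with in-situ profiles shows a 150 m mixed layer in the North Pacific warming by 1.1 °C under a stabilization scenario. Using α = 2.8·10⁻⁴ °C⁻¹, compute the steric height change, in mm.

Δh = αΔT·H = 2.8×10⁻⁴ × 1.1 × 150 = 0.04620 m

Δh = 46.2 mm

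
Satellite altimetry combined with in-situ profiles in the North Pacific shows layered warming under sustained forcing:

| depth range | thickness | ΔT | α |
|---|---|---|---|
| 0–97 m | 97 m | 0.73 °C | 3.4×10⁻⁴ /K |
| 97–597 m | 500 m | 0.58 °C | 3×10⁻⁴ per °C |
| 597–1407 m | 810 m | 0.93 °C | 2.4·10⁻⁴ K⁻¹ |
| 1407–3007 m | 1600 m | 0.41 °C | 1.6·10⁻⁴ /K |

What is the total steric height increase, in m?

0.40 m

0–97 m: 97 × 0.73 × 3.4×10⁻⁴ = 0.0240754 m
97–597 m: 3×10⁻⁴ × 500 × 0.58 = 0.08700 m
597–1407 m: 2.4×10⁻⁴ × 0.93 × 810 = 0.180792 m
Layer 4: 1.6×10⁻⁴ × 1600 × 0.41 = 0.10496 m
Δh = 0.0240754 + 0.08700 + 0.180792 + 0.10496 = 0.3968274 m ≈ 0.40 m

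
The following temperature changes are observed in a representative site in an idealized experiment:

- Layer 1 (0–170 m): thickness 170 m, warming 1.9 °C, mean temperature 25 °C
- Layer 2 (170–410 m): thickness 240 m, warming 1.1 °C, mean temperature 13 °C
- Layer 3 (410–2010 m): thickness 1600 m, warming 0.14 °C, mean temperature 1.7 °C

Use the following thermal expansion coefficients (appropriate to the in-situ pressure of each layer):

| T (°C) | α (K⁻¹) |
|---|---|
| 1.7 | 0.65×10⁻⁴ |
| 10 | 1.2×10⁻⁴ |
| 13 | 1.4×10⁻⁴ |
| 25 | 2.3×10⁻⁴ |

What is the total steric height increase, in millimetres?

130 mm of thermosteric rise

Layer 1 at 25 °C → α = 2.3×10⁻⁴ K⁻¹
Layer 2 at 13 °C → α = 1.4×10⁻⁴ K⁻¹
Layer 3 at 1.7 °C → α = 0.65×10⁻⁴ K⁻¹
2.3×10⁻⁴ × 170 × 1.9 = 0.07429 m
1.4×10⁻⁴ × 240 × 1.1 = 0.03696 m
1600 × 0.14 × 0.65×10⁻⁴ = 0.01456 m
Δh = 0.07429 + 0.03696 + 0.01456 = 0.12581 m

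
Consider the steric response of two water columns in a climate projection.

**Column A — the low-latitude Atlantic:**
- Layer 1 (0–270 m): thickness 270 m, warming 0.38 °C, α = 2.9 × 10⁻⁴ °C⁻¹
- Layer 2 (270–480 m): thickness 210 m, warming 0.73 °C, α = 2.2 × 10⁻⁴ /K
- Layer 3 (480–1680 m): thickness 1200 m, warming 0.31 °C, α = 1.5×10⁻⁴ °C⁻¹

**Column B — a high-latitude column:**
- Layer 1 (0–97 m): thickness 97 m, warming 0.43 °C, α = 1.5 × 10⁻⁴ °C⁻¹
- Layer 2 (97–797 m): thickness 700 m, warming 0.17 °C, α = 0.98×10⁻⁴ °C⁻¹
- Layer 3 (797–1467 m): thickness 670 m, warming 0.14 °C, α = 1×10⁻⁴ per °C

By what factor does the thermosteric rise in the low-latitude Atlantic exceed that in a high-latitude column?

A 0–270 m: 0.38 × 2.9×10⁻⁴ × 270 = 0.029754 m
A Layer 2: 2.2×10⁻⁴ × 210 × 0.73 = 0.033726 m
A Layer 3: 1.5×10⁻⁴ × 1200 × 0.31 = 0.05580 m
A total: 0.11928 m
B 1.5×10⁻⁴ × 0.43 × 97 = 0.0062565 m
B Layer 2: 0.17 × 700 × 0.98×10⁻⁴ = 0.011662 m
B Layer 3: 670 × 0.14 × 1×10⁻⁴ = 0.00938 m
B total: 0.0272985 m
Ratio: 0.11928 / 0.0272985 ≈ 4.369

a factor of 4.4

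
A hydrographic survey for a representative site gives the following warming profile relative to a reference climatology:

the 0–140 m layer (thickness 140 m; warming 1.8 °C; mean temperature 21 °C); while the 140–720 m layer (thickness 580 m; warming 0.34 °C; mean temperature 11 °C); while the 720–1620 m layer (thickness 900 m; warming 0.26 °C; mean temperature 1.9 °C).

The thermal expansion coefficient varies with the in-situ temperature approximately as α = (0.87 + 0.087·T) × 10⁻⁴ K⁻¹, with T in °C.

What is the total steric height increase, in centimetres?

Δh = 12.8 cm

Layer 1: α = (0.87 + 0.087×21)×10⁻⁴ = 2.697×10⁻⁴ K⁻¹
Layer 2: α = (0.87 + 0.087×11)×10⁻⁴ = 1.827×10⁻⁴ K⁻¹
Layer 3: α = (0.87 + 0.087×1.9)×10⁻⁴ = 1.0353×10⁻⁴ K⁻¹
Layer 1: 2.697×10⁻⁴ × 1.8 × 140 = 0.0679644 m
140–720 m: 580 × 1.827×10⁻⁴ × 0.34 = 0.03602844 m
720–1620 m: 900 × 0.26 × 1.0353×10⁻⁴ = 0.02422602 m
Δh = 0.0679644 + 0.03602844 + 0.02422602 = 0.12821886 m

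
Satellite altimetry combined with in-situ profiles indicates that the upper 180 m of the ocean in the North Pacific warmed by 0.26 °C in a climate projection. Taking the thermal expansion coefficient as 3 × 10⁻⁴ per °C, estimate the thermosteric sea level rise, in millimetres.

Δh = αΔT·H = 3×10⁻⁴ × 0.26 × 180 = 0.01404 m

Δh ≈ 14 mm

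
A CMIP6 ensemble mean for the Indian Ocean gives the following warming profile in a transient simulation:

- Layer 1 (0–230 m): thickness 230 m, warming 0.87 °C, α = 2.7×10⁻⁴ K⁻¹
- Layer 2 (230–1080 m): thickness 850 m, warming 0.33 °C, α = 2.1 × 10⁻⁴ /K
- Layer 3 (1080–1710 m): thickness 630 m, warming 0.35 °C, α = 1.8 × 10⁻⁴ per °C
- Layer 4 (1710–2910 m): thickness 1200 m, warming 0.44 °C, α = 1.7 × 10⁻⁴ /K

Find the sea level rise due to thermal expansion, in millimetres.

242 mm

2.7×10⁻⁴ × 0.87 × 230 = 0.054027 m
230–1080 m: 0.33 × 2.1×10⁻⁴ × 850 = 0.058905 m
1080–1710 m: 630 × 0.35 × 1.8×10⁻⁴ = 0.03969 m
Layer 4: 0.44 × 1.7×10⁻⁴ × 1200 = 0.08976 m
Δh = 0.054027 + 0.058905 + 0.03969 + 0.08976 = 0.242382 m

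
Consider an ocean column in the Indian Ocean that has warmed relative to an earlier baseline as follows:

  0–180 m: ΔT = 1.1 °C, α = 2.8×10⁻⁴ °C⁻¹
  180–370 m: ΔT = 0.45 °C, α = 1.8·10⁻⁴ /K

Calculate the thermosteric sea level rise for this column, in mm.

Δh ≈ 70.8 mm

Layer 1: 1.1 × 180 × 2.8×10⁻⁴ = 0.05544 m
180–370 m: 190 × 1.8×10⁻⁴ × 0.45 = 0.01539 m
Δh = 0.05544 + 0.01539 = 0.07083 m ≈ 70.8 mm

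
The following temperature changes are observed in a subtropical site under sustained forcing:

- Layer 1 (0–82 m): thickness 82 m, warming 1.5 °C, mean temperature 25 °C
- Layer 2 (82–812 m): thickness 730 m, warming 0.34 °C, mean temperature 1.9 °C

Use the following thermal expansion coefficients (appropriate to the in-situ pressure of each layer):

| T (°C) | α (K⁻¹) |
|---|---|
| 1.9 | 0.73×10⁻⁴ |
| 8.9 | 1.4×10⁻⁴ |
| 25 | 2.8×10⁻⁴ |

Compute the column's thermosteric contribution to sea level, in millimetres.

Δh ≈ 52.6 mm

Layer 1 at 25 °C → α = 2.8×10⁻⁴ K⁻¹
Layer 2 at 1.9 °C → α = 0.73×10⁻⁴ K⁻¹
1.5 × 82 × 2.8×10⁻⁴ = 0.03444 m
Layer 2: 0.73×10⁻⁴ × 730 × 0.34 = 0.0181186 m
Δh = 0.03444 + 0.0181186 = 0.0525586 m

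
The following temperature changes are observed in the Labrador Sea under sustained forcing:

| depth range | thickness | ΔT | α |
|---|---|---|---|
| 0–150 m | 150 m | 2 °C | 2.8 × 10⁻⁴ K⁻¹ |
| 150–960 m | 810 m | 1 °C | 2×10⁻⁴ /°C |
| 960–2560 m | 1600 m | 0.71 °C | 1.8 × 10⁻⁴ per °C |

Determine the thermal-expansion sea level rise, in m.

0–150 m: 2 × 2.8×10⁻⁴ × 150 = 0.08400 m
150–960 m: 1 × 2×10⁻⁴ × 810 = 0.16200 m
1600 × 1.8×10⁻⁴ × 0.71 = 0.20448 m
Δh = 0.08400 + 0.16200 + 0.20448 = 0.45048 m

Δh ≈ 0.450 m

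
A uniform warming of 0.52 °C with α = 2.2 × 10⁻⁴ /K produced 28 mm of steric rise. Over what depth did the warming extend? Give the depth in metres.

about 245 m

H = Δh/(αΔT) = 0.028 / (2.2×10⁻⁴ × 0.52) ≈ 244.8 m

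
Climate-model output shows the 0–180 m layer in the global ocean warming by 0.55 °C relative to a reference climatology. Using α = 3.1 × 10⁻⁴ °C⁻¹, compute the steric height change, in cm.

Δh = αΔT·H = 3.1×10⁻⁴ × 0.55 × 180 = 0.03069 m

about 3.07 cm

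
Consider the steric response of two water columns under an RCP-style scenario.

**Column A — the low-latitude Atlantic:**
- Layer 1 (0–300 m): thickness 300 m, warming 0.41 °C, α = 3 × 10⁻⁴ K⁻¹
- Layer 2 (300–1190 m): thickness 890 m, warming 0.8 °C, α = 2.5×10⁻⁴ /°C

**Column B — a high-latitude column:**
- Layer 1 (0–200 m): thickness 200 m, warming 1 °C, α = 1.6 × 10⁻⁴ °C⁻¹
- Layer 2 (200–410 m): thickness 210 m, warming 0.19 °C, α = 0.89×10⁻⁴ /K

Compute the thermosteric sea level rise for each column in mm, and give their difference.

A: 215 mm; B: 35.6 mm; difference 179 mm

A 0–300 m: 3×10⁻⁴ × 0.41 × 300 = 0.03690 m
A 300–1190 m: 2.5×10⁻⁴ × 0.8 × 890 = 0.17800 m
A total: 0.21490 m
B 1 × 200 × 1.6×10⁻⁴ = 0.03200 m
B Layer 2: 0.19 × 210 × 0.89×10⁻⁴ = 0.0035511 m
B total: 0.0355511 m
Difference: 0.21490 − 0.0355511 = 0.1793489 m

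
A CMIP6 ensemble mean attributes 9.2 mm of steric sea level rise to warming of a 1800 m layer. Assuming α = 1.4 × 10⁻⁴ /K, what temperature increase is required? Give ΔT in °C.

ΔT = Δh/(αH) = 0.0092 / (1.4×10⁻⁴ × 1800) ≈ 0.03651 °C

about 0.037 °C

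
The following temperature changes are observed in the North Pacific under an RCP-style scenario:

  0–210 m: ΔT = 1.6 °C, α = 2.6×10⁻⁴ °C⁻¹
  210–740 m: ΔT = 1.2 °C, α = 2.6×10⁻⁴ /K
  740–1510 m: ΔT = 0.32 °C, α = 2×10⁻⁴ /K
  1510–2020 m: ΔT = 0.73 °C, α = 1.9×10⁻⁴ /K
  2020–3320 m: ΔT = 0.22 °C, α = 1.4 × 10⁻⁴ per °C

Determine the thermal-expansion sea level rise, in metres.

0.413 m

Layer 1: 1.6 × 2.6×10⁻⁴ × 210 = 0.08736 m
Layer 2: 530 × 2.6×10⁻⁴ × 1.2 = 0.16536 m
770 × 2×10⁻⁴ × 0.32 = 0.04928 m
Layer 4: 0.73 × 1.9×10⁻⁴ × 510 = 0.070737 m
1300 × 0.22 × 1.4×10⁻⁴ = 0.04004 m
Δh = 0.08736 + 0.16536 + 0.04928 + 0.070737 + 0.04004 = 0.412777 m ≈ 0.413 m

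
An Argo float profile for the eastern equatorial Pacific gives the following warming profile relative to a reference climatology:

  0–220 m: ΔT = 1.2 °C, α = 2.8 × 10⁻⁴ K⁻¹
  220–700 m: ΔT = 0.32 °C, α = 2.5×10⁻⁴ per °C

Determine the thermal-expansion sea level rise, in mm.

Layer 1: 2.8×10⁻⁴ × 1.2 × 220 = 0.07392 m
480 × 2.5×10⁻⁴ × 0.32 = 0.03840 m
Δh = 0.07392 + 0.03840 = 0.11232 m

110 mm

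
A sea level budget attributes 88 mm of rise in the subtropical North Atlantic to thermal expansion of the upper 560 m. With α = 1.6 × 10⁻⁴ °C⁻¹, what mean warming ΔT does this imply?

ΔT ≈ 0.982 °C

ΔT = Δh/(αH) = 0.088 / (1.6×10⁻⁴ × 560) ≈ 0.9821 °C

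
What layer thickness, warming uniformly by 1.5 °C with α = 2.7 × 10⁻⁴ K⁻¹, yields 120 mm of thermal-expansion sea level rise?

H = Δh/(αΔT) = 0.12 / (2.7×10⁻⁴ × 1.5) ≈ 296.3 m

296 m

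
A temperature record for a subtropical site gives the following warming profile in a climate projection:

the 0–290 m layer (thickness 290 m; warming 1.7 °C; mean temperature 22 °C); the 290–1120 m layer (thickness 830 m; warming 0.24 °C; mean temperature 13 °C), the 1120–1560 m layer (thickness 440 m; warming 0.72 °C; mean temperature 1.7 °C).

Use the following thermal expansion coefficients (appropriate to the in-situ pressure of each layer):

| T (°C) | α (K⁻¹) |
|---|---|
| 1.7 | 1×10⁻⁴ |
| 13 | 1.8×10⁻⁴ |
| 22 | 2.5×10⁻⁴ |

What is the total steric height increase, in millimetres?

about 190 mm

Layer 1 at 22 °C → α = 2.5×10⁻⁴ K⁻¹
Layer 2 at 13 °C → α = 1.8×10⁻⁴ K⁻¹
Layer 3 at 1.7 °C → α = 1×10⁻⁴ K⁻¹
0–290 m: 1.7 × 290 × 2.5×10⁻⁴ = 0.12325 m
0.24 × 1.8×10⁻⁴ × 830 = 0.035856 m
0.72 × 440 × 1×10⁻⁴ = 0.03168 m
Δh = 0.12325 + 0.035856 + 0.03168 = 0.190786 m ≈ 190 mm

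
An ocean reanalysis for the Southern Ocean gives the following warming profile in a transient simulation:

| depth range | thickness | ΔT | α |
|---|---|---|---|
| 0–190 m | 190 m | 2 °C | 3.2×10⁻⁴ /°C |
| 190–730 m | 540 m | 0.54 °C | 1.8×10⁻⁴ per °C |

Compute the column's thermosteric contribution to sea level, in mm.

190 × 2 × 3.2×10⁻⁴ = 0.12160 m
Layer 2: 540 × 0.54 × 1.8×10⁻⁴ = 0.052488 m
Δh = 0.12160 + 0.052488 = 0.174088 m ≈ 174 mm

174 mm of thermosteric rise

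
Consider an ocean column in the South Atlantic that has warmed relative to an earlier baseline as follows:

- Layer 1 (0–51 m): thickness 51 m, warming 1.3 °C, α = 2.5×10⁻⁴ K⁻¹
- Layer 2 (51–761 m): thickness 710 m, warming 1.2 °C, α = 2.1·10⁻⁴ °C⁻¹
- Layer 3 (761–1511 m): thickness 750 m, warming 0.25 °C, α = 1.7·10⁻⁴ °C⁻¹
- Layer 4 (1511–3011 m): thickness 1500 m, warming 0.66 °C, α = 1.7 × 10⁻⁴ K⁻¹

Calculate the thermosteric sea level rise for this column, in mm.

0–51 m: 1.3 × 2.5×10⁻⁴ × 51 = 0.016575 m
2.1×10⁻⁴ × 1.2 × 710 = 0.17892 m
761–1511 m: 0.25 × 1.7×10⁻⁴ × 750 = 0.031875 m
1511–3011 m: 1.7×10⁻⁴ × 1500 × 0.66 = 0.16830 m
Δh = 0.016575 + 0.17892 + 0.031875 + 0.16830 = 0.39567 m

Δh ≈ 396 mm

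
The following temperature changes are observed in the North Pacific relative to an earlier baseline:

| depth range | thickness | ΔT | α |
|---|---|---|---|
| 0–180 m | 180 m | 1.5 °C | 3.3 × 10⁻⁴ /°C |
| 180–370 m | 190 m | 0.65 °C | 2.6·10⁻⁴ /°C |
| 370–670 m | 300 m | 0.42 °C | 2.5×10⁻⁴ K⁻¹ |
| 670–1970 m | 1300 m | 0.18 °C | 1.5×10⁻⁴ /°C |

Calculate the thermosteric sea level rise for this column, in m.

0.188 m of thermosteric rise

180 × 1.5 × 3.3×10⁻⁴ = 0.08910 m
190 × 2.6×10⁻⁴ × 0.65 = 0.03211 m
2.5×10⁻⁴ × 300 × 0.42 = 0.03150 m
1.5×10⁻⁴ × 1300 × 0.18 = 0.03510 m
Δh = 0.08910 + 0.03211 + 0.03150 + 0.03510 = 0.18781 m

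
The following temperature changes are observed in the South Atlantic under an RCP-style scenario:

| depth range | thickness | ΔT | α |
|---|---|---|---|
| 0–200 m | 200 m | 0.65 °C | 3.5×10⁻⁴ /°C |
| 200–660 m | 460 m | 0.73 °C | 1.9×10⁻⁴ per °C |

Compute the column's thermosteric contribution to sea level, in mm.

Layer 1: 0.65 × 3.5×10⁻⁴ × 200 = 0.04550 m
200–660 m: 0.73 × 1.9×10⁻⁴ × 460 = 0.063802 m
Δh = 0.04550 + 0.063802 = 0.109302 m ≈ 109 mm

about 109 mm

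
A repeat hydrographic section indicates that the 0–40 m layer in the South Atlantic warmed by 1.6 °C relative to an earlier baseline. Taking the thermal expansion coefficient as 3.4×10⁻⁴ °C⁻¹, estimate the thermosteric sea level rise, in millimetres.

21.8 mm

Δh = αΔT·H = 3.4×10⁻⁴ × 1.6 × 40 = 0.02176 m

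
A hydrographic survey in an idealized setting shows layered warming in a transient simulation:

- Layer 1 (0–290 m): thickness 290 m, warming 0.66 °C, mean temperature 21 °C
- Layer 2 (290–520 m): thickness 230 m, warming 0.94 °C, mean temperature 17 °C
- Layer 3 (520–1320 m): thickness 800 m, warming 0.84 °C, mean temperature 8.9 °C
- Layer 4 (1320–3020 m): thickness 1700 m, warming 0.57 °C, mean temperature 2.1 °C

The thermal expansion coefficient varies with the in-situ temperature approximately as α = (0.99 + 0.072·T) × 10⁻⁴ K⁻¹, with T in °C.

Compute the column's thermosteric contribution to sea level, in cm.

31.6 cm

Layer 1: α = (0.99 + 0.072×21)×10⁻⁴ = 2.502×10⁻⁴ K⁻¹
Layer 2: α = (0.99 + 0.072×17)×10⁻⁴ = 2.214×10⁻⁴ K⁻¹
Layer 3: α = (0.99 + 0.072×8.9)×10⁻⁴ = 1.6308×10⁻⁴ K⁻¹
Layer 4: α = (0.99 + 0.072×2.1)×10⁻⁴ = 1.1412×10⁻⁴ K⁻¹
0–290 m: 2.502×10⁻⁴ × 290 × 0.66 = 0.04788828 m
230 × 2.214×10⁻⁴ × 0.94 = 0.04786668 m
Layer 3: 1.6308×10⁻⁴ × 800 × 0.84 = 0.10958976 m
Layer 4: 1700 × 1.1412×10⁻⁴ × 0.57 = 0.11058228 m
Δh = 0.04788828 + 0.04786668 + 0.10958976 + 0.11058228 = 0.315927 m ≈ 31.6 cm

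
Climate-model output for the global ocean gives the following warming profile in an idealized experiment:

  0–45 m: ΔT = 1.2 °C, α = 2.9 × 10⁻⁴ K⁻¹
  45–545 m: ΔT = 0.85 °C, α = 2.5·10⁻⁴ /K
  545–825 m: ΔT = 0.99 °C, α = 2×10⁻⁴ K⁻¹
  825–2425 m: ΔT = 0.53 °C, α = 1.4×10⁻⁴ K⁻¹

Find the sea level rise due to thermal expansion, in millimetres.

about 296 mm

0–45 m: 45 × 1.2 × 2.9×10⁻⁴ = 0.01566 m
45–545 m: 0.85 × 500 × 2.5×10⁻⁴ = 0.10625 m
0.99 × 2×10⁻⁴ × 280 = 0.05544 m
Layer 4: 1600 × 1.4×10⁻⁴ × 0.53 = 0.11872 m
Δh = 0.01566 + 0.10625 + 0.05544 + 0.11872 = 0.29607 m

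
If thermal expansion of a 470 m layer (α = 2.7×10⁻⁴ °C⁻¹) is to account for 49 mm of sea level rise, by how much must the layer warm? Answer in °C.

0.386 °C

ΔT = Δh/(αH) = 0.049 / (2.7×10⁻⁴ × 470) ≈ 0.3861 °C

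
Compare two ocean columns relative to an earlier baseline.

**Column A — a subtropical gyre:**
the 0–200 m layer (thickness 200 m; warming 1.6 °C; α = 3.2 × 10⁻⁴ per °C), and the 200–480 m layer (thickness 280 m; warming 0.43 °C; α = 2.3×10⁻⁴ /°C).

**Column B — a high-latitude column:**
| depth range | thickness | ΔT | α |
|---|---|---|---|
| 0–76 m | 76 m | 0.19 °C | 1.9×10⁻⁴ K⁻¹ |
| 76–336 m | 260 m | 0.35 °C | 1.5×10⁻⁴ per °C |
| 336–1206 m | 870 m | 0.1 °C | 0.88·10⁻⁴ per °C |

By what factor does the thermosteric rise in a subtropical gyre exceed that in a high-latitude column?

A 0–200 m: 3.2×10⁻⁴ × 1.6 × 200 = 0.10240 m
A Layer 2: 280 × 2.3×10⁻⁴ × 0.43 = 0.027692 m
A total: 0.130092 m
B Layer 1: 0.19 × 76 × 1.9×10⁻⁴ = 0.0027436 m
B Layer 2: 0.35 × 260 × 1.5×10⁻⁴ = 0.01365 m
B 336–1206 m: 870 × 0.88×10⁻⁴ × 0.1 = 0.007656 m
B total: 0.0240496 m
Ratio: 0.130092 / 0.0240496 ≈ 5.409

5.4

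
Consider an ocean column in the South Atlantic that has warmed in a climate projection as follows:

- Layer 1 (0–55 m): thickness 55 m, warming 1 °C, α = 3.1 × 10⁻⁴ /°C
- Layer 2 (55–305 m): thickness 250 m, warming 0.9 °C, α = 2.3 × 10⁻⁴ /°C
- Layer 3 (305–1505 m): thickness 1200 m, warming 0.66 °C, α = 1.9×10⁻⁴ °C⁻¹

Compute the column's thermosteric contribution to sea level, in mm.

3.1×10⁻⁴ × 55 × 1 = 0.01705 m
2.3×10⁻⁴ × 0.9 × 250 = 0.05175 m
1200 × 1.9×10⁻⁴ × 0.66 = 0.15048 m
Δh = 0.01705 + 0.05175 + 0.15048 = 0.21928 m ≈ 220 mm

Δh ≈ 220 mm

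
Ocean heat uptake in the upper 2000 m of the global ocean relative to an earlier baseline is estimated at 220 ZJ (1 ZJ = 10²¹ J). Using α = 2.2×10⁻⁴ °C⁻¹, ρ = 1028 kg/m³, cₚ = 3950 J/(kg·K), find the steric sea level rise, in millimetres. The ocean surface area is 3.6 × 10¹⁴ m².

Per unit area: Q = 220×10²¹ / (3.6×10¹⁴) ≈ 6.111×10⁸ J/m²
Δh = αQ/(ρcₚ) = 2.2×10⁻⁴ × 6.111×10⁸ / (1028 × 3950) ≈ 0.033109 m

Δh = 33.1 mm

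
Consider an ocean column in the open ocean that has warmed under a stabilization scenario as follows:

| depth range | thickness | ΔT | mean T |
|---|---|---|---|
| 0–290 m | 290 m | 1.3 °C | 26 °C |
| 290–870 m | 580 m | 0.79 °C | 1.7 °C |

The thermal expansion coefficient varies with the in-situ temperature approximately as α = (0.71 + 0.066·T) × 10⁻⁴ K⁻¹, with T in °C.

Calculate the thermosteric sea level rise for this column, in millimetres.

Layer 1: α = (0.71 + 0.066×26)×10⁻⁴ = 2.426×10⁻⁴ K⁻¹
Layer 2: α = (0.71 + 0.066×1.7)×10⁻⁴ = 0.8222×10⁻⁴ K⁻¹
0–290 m: 290 × 1.3 × 2.426×10⁻⁴ = 0.0914602 m
Layer 2: 0.79 × 0.8222×10⁻⁴ × 580 = 0.037673204 m
Δh = 0.0914602 + 0.037673204 = 0.129133404 m

Δh = 130 mm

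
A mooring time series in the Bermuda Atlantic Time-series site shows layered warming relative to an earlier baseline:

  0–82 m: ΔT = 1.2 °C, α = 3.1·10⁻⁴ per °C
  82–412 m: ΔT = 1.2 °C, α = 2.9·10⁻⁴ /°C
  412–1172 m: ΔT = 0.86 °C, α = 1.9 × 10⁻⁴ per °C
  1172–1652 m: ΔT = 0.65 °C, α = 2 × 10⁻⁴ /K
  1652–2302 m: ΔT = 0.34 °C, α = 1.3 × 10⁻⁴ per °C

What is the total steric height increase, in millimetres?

Layer 1: 3.1×10⁻⁴ × 1.2 × 82 = 0.030504 m
82–412 m: 330 × 1.2 × 2.9×10⁻⁴ = 0.11484 m
760 × 0.86 × 1.9×10⁻⁴ = 0.124184 m
Layer 4: 0.65 × 480 × 2×10⁻⁴ = 0.06240 m
0.34 × 650 × 1.3×10⁻⁴ = 0.02873 m
Δh = 0.030504 + 0.11484 + 0.124184 + 0.06240 + 0.02873 = 0.360658 m ≈ 361 mm

Δh = 361 mm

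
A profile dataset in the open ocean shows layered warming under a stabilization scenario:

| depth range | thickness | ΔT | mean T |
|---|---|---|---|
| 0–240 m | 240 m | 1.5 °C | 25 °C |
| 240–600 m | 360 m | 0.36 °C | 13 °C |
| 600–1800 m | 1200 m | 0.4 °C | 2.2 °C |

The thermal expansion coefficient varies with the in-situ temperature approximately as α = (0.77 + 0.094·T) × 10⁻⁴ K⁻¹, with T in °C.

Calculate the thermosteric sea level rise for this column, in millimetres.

Layer 1: α = (0.77 + 0.094×25)×10⁻⁴ = 3.12×10⁻⁴ K⁻¹
Layer 2: α = (0.77 + 0.094×13)×10⁻⁴ = 1.992×10⁻⁴ K⁻¹
Layer 3: α = (0.77 + 0.094×2.2)×10⁻⁴ = 0.9768×10⁻⁴ K⁻¹
0–240 m: 1.5 × 240 × 3.12×10⁻⁴ = 0.11232 m
Layer 2: 0.36 × 360 × 1.992×10⁻⁴ = 0.02581632 m
600–1800 m: 1200 × 0.9768×10⁻⁴ × 0.4 = 0.0468864 m
Δh = 0.11232 + 0.02581632 + 0.0468864 = 0.18502272 m

190 mm of thermosteric rise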